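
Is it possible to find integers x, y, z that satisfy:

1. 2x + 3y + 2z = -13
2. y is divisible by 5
Yes

Take x = 7, y = -5, z = -6. Substituting into each constraint:
  (1) 2(7) + 3(-5) + 2(-6) = -13 ✓
  (2) -5 = 5 × -1, remainder 0 ✓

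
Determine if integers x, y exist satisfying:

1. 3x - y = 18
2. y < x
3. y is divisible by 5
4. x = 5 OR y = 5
No

A contradictory subset is {3x - y = 18, y is divisible by 5, x = 5 OR y = 5}. No integer assignment can satisfy these jointly:

  - 3x - y = 18: is a linear equation tying the variables together
  - y is divisible by 5: restricts y to multiples of 5
  - x = 5 OR y = 5: forces a choice: either x = 5 or y = 5

Split on the disjunction (x = 5 OR y = 5):
  • If x = 5: with x = 5, writing y = 5y', every remaining term of the linear equation is divisible by 5, so the left side is ≡ 0 (mod 5); but the right side 3 ≡ 3 (mod 5). No integers can satisfy it.
  • If y = 5: with y = 5, every remaining term of the linear equation is divisible by 3, so the left side is ≡ 0 (mod 3); but the right side 23 ≡ 2 (mod 3). No integers can satisfy it.
Both branches are infeasible, so the system has no integer solution.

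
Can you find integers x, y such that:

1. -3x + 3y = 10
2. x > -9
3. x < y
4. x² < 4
No

Even the single constraint (-3x + 3y = 10) is infeasible over the integers.

  - -3x + 3y = 10: every term on the left is divisible by 3, so the LHS ≡ 0 (mod 3), but the RHS 10 is not — no integer solution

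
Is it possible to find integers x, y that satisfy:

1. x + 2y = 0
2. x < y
Yes

Take x = -2, y = 1. Substituting into each constraint:
  (1) (-2) + 2(1) = 0 ✓
  (2) -2 < 1 ✓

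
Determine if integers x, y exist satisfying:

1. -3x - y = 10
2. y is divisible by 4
Yes

Take x = 2, y = -16. Substituting into each constraint:
  (1) -3(2) + 16 = 10 ✓
  (2) -16 = 4 × -4, remainder 0 ✓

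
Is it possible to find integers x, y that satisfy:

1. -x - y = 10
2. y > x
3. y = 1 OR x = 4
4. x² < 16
No

The full constraint system is jointly infeasible over the integers. Each constraint and what it forces:

  - -x - y = 10: is a linear equation tying the variables together
  - y > x: bounds one variable relative to another variable
  - y = 1 OR x = 4: forces a choice: either y = 1 or x = 4
  - x² < 16: restricts x to |x| ≤ 3

Split on the disjunction (y = 1 OR x = 4):
  • If y = 1: the equation forces x = -11, but x² < 16 requires |x| ≤ 3.
  • If x = 4: this contradicts x² < 16, which requires |x| ≤ 3.
Both branches are infeasible, so the system has no integer solution.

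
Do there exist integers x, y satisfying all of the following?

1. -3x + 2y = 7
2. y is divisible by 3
No

The full constraint system is jointly infeasible over the integers. Each constraint and what it forces:

  - -3x + 2y = 7: is a linear equation tying the variables together
  - y is divisible by 3: restricts y to multiples of 3

Modular obstruction: writing y = 3y', every remaining term of the linear equation is divisible by 3, so the left side is ≡ 0 (mod 3); but the right side 7 ≡ 1 (mod 3). No integers can satisfy it.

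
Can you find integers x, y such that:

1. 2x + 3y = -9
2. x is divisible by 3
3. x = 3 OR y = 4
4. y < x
Yes

Take x = 3, y = -5. Substituting into each constraint:
  (1) 2(3) + 3(-5) = -9 ✓
  (2) 3 = 3 × 1, remainder 0 ✓
  (3) x = 3, target 3 ✓ (first branch holds)
  (4) -5 < 3 ✓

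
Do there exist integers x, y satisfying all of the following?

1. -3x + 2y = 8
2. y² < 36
Yes

Take x = -2, y = 1. Substituting into each constraint:
  (1) -3(-2) + 2(1) = 8 ✓
  (2) y² = (1)² = 1, and 1 < 36 ✓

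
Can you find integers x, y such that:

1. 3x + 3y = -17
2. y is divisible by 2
No

Even the single constraint (3x + 3y = -17) is infeasible over the integers.

  - 3x + 3y = -17: every term on the left is divisible by 3, so the LHS ≡ 0 (mod 3), but the RHS -17 is not — no integer solution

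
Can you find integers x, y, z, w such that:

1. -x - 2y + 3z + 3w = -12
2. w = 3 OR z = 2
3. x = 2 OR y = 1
Yes

Take x = -2, y = 1, z = 2, w = -6. Substituting into each constraint:
  (1) 2 - 2(1) + 3(2) + 3(-6) = -12 ✓
  (2) z = 2, target 2 ✓ (second branch holds)
  (3) y = 1, target 1 ✓ (second branch holds)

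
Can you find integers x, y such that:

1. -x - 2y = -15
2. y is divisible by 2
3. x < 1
Yes

Take x = -1, y = 8. Substituting into each constraint:
  (1) 1 - 2(8) = -15 ✓
  (2) 8 = 2 × 4, remainder 0 ✓
  (3) -1 < 1 ✓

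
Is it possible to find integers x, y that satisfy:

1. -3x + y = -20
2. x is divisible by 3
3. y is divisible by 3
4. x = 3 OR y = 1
No

A contradictory subset is {-3x + y = -20, y is divisible by 3}. No integer assignment can satisfy these jointly:

  - -3x + y = -20: is a linear equation tying the variables together
  - y is divisible by 3: restricts y to multiples of 3

Modular obstruction: writing y = 3y', every remaining term of the linear equation is divisible by 3, so the left side is ≡ 0 (mod 3); but the right side -20 ≡ 1 (mod 3). No integers can satisfy it.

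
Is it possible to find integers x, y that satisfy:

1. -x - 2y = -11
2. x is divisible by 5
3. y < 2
Yes

Take x = 15, y = -2. Substituting into each constraint:
  (1) (-15) - 2(-2) = -11 ✓
  (2) 15 = 5 × 3, remainder 0 ✓
  (3) -2 < 2 ✓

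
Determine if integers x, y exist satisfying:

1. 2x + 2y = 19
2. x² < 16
No

Even the single constraint (2x + 2y = 19) is infeasible over the integers.

  - 2x + 2y = 19: every term on the left is divisible by 2, so the LHS ≡ 0 (mod 2), but the RHS 19 is not — no integer solution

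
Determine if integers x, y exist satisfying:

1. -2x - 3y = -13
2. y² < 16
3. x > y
Yes

Take x = 5, y = 1. Substituting into each constraint:
  (1) -2(5) - 3(1) = -13 ✓
  (2) y² = (1)² = 1, and 1 < 16 ✓
  (3) 5 > 1 ✓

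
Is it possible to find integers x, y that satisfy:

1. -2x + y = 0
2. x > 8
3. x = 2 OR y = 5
No

The full constraint system is jointly infeasible over the integers. Each constraint and what it forces:

  - -2x + y = 0: is a linear equation tying the variables together
  - x > 8: bounds one variable relative to a constant
  - x = 2 OR y = 5: forces a choice: either x = 2 or y = 5

Split on the disjunction (x = 2 OR y = 5):
  • If x = 2: this contradicts the bound x ≥ 9.
  • If y = 5: with y = 5, every remaining term of the linear equation is divisible by 2, so the left side is ≡ 0 (mod 2); but the right side -5 ≡ 1 (mod 2). No integers can satisfy it.
Both branches are infeasible, so the system has no integer solution.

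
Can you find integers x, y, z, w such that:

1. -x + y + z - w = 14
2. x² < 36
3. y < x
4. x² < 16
Yes

Take x = 0, y = -1, z = 0, w = -15. Substituting into each constraint:
  (1) 0 + (-1) + 0 + 15 = 14 ✓
  (2) x² = (0)² = 0, and 0 < 36 ✓
  (3) -1 < 0 ✓
  (4) x² = (0)² = 0, and 0 < 16 ✓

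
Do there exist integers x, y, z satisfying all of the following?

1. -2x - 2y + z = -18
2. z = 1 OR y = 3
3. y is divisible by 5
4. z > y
No

A contradictory subset is {-2x - 2y + z = -18, z = 1 OR y = 3, y is divisible by 5}. No integer assignment can satisfy these jointly:

  - -2x - 2y + z = -18: is a linear equation tying the variables together
  - z = 1 OR y = 3: forces a choice: either z = 1 or y = 3
  - y is divisible by 5: restricts y to multiples of 5

Split on the disjunction (z = 1 OR y = 3):
  • If z = 1: with z = 1, writing y = 5y', every remaining term of the linear equation is divisible by 2, so the left side is ≡ 0 (mod 2); but the right side -19 ≡ 1 (mod 2). No integers can satisfy it.
  • If y = 3: this contradicts the divisibility constraint — 3 is not a multiple of 5.
Both branches are infeasible, so the system has no integer solution.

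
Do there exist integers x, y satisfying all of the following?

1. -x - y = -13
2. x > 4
Yes

Take x = 5, y = 8. Substituting into each constraint:
  (1) (-5) + (-8) = -13 ✓
  (2) 5 > 4 ✓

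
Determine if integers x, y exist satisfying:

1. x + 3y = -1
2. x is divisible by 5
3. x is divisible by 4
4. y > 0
Yes

Take x = -40, y = 13. Substituting into each constraint:
  (1) (-40) + 3(13) = -1 ✓
  (2) -40 = 5 × -8, remainder 0 ✓
  (3) -40 = 4 × -10, remainder 0 ✓
  (4) 13 > 0 ✓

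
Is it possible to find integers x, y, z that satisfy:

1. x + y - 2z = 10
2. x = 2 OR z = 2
Yes

Take x = 2, y = 14, z = 3. Substituting into each constraint:
  (1) 2 + 14 - 2(3) = 10 ✓
  (2) x = 2, target 2 ✓ (first branch holds)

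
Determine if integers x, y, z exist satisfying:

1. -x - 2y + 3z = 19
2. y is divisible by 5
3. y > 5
Yes

Take x = -39, y = 10, z = 0. Substituting into each constraint:
  (1) 39 - 2(10) + 3(0) = 19 ✓
  (2) 10 = 5 × 2, remainder 0 ✓
  (3) 10 > 5 ✓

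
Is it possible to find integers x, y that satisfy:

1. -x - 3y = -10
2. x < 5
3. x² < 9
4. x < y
Yes

Take x = 1, y = 3. Substituting into each constraint:
  (1) (-1) - 3(3) = -10 ✓
  (2) 1 < 5 ✓
  (3) x² = (1)² = 1, and 1 < 9 ✓
  (4) 1 < 3 ✓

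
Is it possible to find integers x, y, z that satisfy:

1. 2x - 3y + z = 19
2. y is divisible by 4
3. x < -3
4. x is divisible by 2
Yes

Take x = -4, y = 0, z = 27. Substituting into each constraint:
  (1) 2(-4) - 3(0) + 27 = 19 ✓
  (2) 0 = 4 × 0, remainder 0 ✓
  (3) -4 < -3 ✓
  (4) -4 = 2 × -2, remainder 0 ✓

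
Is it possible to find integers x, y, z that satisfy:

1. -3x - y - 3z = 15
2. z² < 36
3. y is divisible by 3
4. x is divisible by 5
Yes

Take x = 0, y = 0, z = -5. Substituting into each constraint:
  (1) -3(0) + 0 - 3(-5) = 15 ✓
  (2) z² = (-5)² = 25, and 25 < 36 ✓
  (3) 0 = 3 × 0, remainder 0 ✓
  (4) 0 = 5 × 0, remainder 0 ✓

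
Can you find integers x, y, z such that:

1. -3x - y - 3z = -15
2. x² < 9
Yes

Take x = 0, y = 15, z = 0. Substituting into each constraint:
  (1) -3(0) + (-15) - 3(0) = -15 ✓
  (2) x² = (0)² = 0, and 0 < 9 ✓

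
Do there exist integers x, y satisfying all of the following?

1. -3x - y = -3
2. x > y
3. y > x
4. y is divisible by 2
No

A contradictory subset is {x > y, y > x}. No integer assignment can satisfy these jointly:

  - x > y: bounds one variable relative to another variable
  - y > x: bounds one variable relative to another variable

Direct contradiction: x > y and y > x cannot both hold.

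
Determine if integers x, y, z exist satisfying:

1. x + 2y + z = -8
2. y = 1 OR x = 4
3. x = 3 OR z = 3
Yes

Take x = 3, y = 1, z = -13. Substituting into each constraint:
  (1) 3 + 2(1) + (-13) = -8 ✓
  (2) y = 1, target 1 ✓ (first branch holds)
  (3) x = 3, target 3 ✓ (first branch holds)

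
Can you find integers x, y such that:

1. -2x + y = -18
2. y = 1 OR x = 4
Yes

Take x = 4, y = -10. Substituting into each constraint:
  (1) -2(4) + (-10) = -18 ✓
  (2) x = 4, target 4 ✓ (second branch holds)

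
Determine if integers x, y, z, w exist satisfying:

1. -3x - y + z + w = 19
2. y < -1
Yes

Take x = -5, y = -4, z = 0, w = 0. Substituting into each constraint:
  (1) -3(-5) + 4 + 0 + 0 = 19 ✓
  (2) -4 < -1 ✓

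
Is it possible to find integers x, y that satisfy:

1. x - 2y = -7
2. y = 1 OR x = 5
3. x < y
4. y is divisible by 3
Yes

Take x = 5, y = 6. Substituting into each constraint:
  (1) 5 - 2(6) = -7 ✓
  (2) x = 5, target 5 ✓ (second branch holds)
  (3) 5 < 6 ✓
  (4) 6 = 3 × 2, remainder 0 ✓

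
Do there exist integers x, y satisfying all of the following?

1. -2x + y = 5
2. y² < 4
Yes

Take x = -2, y = 1. Substituting into each constraint:
  (1) -2(-2) + 1 = 5 ✓
  (2) y² = (1)² = 1, and 1 < 4 ✓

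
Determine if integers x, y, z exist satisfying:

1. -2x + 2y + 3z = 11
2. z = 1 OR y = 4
Yes

Take x = -4, y = 0, z = 1. Substituting into each constraint:
  (1) -2(-4) + 2(0) + 3(1) = 11 ✓
  (2) z = 1, target 1 ✓ (first branch holds)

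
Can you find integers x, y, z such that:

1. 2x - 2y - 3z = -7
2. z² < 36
Yes

Take x = 0, y = 2, z = 1. Substituting into each constraint:
  (1) 2(0) - 2(2) - 3(1) = -7 ✓
  (2) z² = (1)² = 1, and 1 < 36 ✓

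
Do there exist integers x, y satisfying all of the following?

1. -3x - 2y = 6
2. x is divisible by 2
Yes

Take x = 0, y = -3. Substituting into each constraint:
  (1) -3(0) - 2(-3) = 6 ✓
  (2) 0 = 2 × 0, remainder 0 ✓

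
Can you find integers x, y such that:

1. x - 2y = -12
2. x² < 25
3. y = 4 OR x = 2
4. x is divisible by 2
Yes

Take x = -4, y = 4. Substituting into each constraint:
  (1) (-4) - 2(4) = -12 ✓
  (2) x² = (-4)² = 16, and 16 < 25 ✓
  (3) y = 4, target 4 ✓ (first branch holds)
  (4) -4 = 2 × -2, remainder 0 ✓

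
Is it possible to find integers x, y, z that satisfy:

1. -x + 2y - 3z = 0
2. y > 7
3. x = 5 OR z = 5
Yes

Take x = 1, y = 8, z = 5. Substituting into each constraint:
  (1) (-1) + 2(8) - 3(5) = 0 ✓
  (2) 8 > 7 ✓
  (3) z = 5, target 5 ✓ (second branch holds)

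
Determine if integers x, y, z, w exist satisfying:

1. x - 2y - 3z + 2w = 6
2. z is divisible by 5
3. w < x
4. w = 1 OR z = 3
Yes

Take x = 3, y = -8, z = 5, w = 1. Substituting into each constraint:
  (1) 3 - 2(-8) - 3(5) + 2(1) = 6 ✓
  (2) 5 = 5 × 1, remainder 0 ✓
  (3) 1 < 3 ✓
  (4) w = 1, target 1 ✓ (first branch holds)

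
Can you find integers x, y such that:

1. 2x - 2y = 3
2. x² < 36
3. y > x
No

Even the single constraint (2x - 2y = 3) is infeasible over the integers.

  - 2x - 2y = 3: every term on the left is divisible by 2, so the LHS ≡ 0 (mod 2), but the RHS 3 is not — no integer solution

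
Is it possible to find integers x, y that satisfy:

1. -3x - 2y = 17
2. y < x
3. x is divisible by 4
No

A contradictory subset is {-3x - 2y = 17, x is divisible by 4}. No integer assignment can satisfy these jointly:

  - -3x - 2y = 17: is a linear equation tying the variables together
  - x is divisible by 4: restricts x to multiples of 4

Modular obstruction: writing x = 4x', every remaining term of the linear equation is divisible by 2, so the left side is ≡ 0 (mod 2); but the right side 17 ≡ 1 (mod 2). No integers can satisfy it.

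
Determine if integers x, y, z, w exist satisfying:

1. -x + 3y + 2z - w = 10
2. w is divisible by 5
Yes

Take x = 2, y = 4, z = 0, w = 0. Substituting into each constraint:
  (1) (-2) + 3(4) + 2(0) + 0 = 10 ✓
  (2) 0 = 5 × 0, remainder 0 ✓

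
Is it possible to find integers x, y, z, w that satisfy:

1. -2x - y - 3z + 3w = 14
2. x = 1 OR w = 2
Yes

Take x = 1, y = 2, z = -3, w = 3. Substituting into each constraint:
  (1) -2(1) + (-2) - 3(-3) + 3(3) = 14 ✓
  (2) x = 1, target 1 ✓ (first branch holds)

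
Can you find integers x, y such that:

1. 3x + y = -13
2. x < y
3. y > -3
Yes

Take x = -4, y = -1. Substituting into each constraint:
  (1) 3(-4) + (-1) = -13 ✓
  (2) -4 < -1 ✓
  (3) -1 > -3 ✓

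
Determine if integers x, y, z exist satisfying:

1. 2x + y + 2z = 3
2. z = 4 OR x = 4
Yes

Take x = 0, y = -5, z = 4. Substituting into each constraint:
  (1) 2(0) + (-5) + 2(4) = 3 ✓
  (2) z = 4, target 4 ✓ (first branch holds)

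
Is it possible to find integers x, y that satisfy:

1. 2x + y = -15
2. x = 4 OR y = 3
Yes

Take x = 4, y = -23. Substituting into each constraint:
  (1) 2(4) + (-23) = -15 ✓
  (2) x = 4, target 4 ✓ (first branch holds)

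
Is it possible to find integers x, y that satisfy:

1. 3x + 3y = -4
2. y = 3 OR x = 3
No

Even the single constraint (3x + 3y = -4) is infeasible over the integers.

  - 3x + 3y = -4: every term on the left is divisible by 3, so the LHS ≡ 0 (mod 3), but the RHS -4 is not — no integer solution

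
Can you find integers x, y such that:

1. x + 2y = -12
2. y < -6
Yes

Take x = 2, y = -7. Substituting into each constraint:
  (1) 2 + 2(-7) = -12 ✓
  (2) -7 < -6 ✓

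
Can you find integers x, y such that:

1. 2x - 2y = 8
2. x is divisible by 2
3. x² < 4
Yes

Take x = 0, y = -4. Substituting into each constraint:
  (1) 2(0) - 2(-4) = 8 ✓
  (2) 0 = 2 × 0, remainder 0 ✓
  (3) x² = (0)² = 0, and 0 < 4 ✓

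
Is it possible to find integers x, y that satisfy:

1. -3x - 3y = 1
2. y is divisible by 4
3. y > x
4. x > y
No

Even the single constraint (-3x - 3y = 1) is infeasible over the integers.

  - -3x - 3y = 1: every term on the left is divisible by 3, so the LHS ≡ 0 (mod 3), but the RHS 1 is not — no integer solution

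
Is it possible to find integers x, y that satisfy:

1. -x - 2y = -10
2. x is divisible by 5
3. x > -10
Yes

Take x = 0, y = 5. Substituting into each constraint:
  (1) 0 - 2(5) = -10 ✓
  (2) 0 = 5 × 0, remainder 0 ✓
  (3) 0 > -10 ✓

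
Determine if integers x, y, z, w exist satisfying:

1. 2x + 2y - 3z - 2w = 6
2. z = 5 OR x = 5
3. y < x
Yes

Take x = 5, y = 4, z = 0, w = 6. Substituting into each constraint:
  (1) 2(5) + 2(4) - 3(0) - 2(6) = 6 ✓
  (2) x = 5, target 5 ✓ (second branch holds)
  (3) 4 < 5 ✓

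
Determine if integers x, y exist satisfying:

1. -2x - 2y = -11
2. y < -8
No

Even the single constraint (-2x - 2y = -11) is infeasible over the integers.

  - -2x - 2y = -11: every term on the left is divisible by 2, so the LHS ≡ 0 (mod 2), but the RHS -11 is not — no integer solution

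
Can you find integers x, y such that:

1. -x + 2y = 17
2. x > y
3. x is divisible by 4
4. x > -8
No

A contradictory subset is {-x + 2y = 17, x is divisible by 4}. No integer assignment can satisfy these jointly:

  - -x + 2y = 17: is a linear equation tying the variables together
  - x is divisible by 4: restricts x to multiples of 4

Modular obstruction: writing x = 4x', every remaining term of the linear equation is divisible by 2, so the left side is ≡ 0 (mod 2); but the right side 17 ≡ 1 (mod 2). No integers can satisfy it.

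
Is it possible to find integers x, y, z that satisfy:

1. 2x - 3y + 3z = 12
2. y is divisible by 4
Yes

Take x = 6, y = 0, z = 0. Substituting into each constraint:
  (1) 2(6) - 3(0) + 3(0) = 12 ✓
  (2) 0 = 4 × 0, remainder 0 ✓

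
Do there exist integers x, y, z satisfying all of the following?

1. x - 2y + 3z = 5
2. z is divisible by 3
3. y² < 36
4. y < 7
Yes

Take x = 5, y = 0, z = 0. Substituting into each constraint:
  (1) 5 - 2(0) + 3(0) = 5 ✓
  (2) 0 = 3 × 0, remainder 0 ✓
  (3) y² = (0)² = 0, and 0 < 36 ✓
  (4) 0 < 7 ✓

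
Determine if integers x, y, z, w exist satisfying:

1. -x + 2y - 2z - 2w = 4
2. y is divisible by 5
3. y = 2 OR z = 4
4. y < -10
Yes

Take x = -42, y = -15, z = 4, w = 0. Substituting into each constraint:
  (1) 42 + 2(-15) - 2(4) - 2(0) = 4 ✓
  (2) -15 = 5 × -3, remainder 0 ✓
  (3) z = 4, target 4 ✓ (second branch holds)
  (4) -15 < -10 ✓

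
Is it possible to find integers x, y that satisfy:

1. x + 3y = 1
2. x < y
Yes

Take x = -2, y = 1. Substituting into each constraint:
  (1) (-2) + 3(1) = 1 ✓
  (2) -2 < 1 ✓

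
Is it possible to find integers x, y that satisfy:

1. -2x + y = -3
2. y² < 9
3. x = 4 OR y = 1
Yes

Take x = 2, y = 1. Substituting into each constraint:
  (1) -2(2) + 1 = -3 ✓
  (2) y² = (1)² = 1, and 1 < 9 ✓
  (3) y = 1, target 1 ✓ (second branch holds)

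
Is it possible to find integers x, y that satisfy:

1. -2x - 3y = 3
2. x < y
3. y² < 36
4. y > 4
Yes

Take x = -9, y = 5. Substituting into each constraint:
  (1) -2(-9) - 3(5) = 3 ✓
  (2) -9 < 5 ✓
  (3) y² = (5)² = 25, and 25 < 36 ✓
  (4) 5 > 4 ✓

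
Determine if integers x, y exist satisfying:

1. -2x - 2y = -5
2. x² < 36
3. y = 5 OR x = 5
No

Even the single constraint (-2x - 2y = -5) is infeasible over the integers.

  - -2x - 2y = -5: every term on the left is divisible by 2, so the LHS ≡ 0 (mod 2), but the RHS -5 is not — no integer solution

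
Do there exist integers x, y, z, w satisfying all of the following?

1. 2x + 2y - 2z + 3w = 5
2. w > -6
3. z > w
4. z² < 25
Yes

Take x = 0, y = 4, z = 0, w = -1. Substituting into each constraint:
  (1) 2(0) + 2(4) - 2(0) + 3(-1) = 5 ✓
  (2) -1 > -6 ✓
  (3) 0 > -1 ✓
  (4) z² = (0)² = 0, and 0 < 25 ✓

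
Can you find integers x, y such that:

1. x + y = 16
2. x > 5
Yes

Take x = 16, y = 0. Substituting into each constraint:
  (1) 16 + 0 = 16 ✓
  (2) 16 > 5 ✓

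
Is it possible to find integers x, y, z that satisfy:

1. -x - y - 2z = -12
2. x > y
Yes

Take x = 2, y = 0, z = 5. Substituting into each constraint:
  (1) (-2) + 0 - 2(5) = -12 ✓
  (2) 2 > 0 ✓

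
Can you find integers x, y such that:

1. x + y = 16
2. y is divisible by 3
Yes

Take x = 16, y = 0. Substituting into each constraint:
  (1) 16 + 0 = 16 ✓
  (2) 0 = 3 × 0, remainder 0 ✓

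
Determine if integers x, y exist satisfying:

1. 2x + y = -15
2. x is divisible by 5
Yes

Take x = 0, y = -15. Substituting into each constraint:
  (1) 2(0) + (-15) = -15 ✓
  (2) 0 = 5 × 0, remainder 0 ✓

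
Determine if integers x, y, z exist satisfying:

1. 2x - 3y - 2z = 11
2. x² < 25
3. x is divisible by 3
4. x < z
Yes

Take x = 0, y = -5, z = 2. Substituting into each constraint:
  (1) 2(0) - 3(-5) - 2(2) = 11 ✓
  (2) x² = (0)² = 0, and 0 < 25 ✓
  (3) 0 = 3 × 0, remainder 0 ✓
  (4) 0 < 2 ✓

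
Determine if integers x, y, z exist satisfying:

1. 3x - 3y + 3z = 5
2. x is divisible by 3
No

Even the single constraint (3x - 3y + 3z = 5) is infeasible over the integers.

  - 3x - 3y + 3z = 5: every term on the left is divisible by 3, so the LHS ≡ 0 (mod 3), but the RHS 5 is not — no integer solution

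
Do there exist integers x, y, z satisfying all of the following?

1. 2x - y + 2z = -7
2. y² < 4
Yes

Take x = -3, y = 1, z = 0. Substituting into each constraint:
  (1) 2(-3) + (-1) + 2(0) = -7 ✓
  (2) y² = (1)² = 1, and 1 < 4 ✓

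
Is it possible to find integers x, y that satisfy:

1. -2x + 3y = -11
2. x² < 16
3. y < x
Yes

Take x = -2, y = -5. Substituting into each constraint:
  (1) -2(-2) + 3(-5) = -11 ✓
  (2) x² = (-2)² = 4, and 4 < 16 ✓
  (3) -5 < -2 ✓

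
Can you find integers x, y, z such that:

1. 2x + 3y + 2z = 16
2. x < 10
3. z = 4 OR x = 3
Yes

Take x = 3, y = 2, z = 2. Substituting into each constraint:
  (1) 2(3) + 3(2) + 2(2) = 16 ✓
  (2) 3 < 10 ✓
  (3) x = 3, target 3 ✓ (second branch holds)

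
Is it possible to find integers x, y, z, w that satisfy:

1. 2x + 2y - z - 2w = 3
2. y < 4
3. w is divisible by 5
Yes

Take x = 0, y = 0, z = -3, w = 0. Substituting into each constraint:
  (1) 2(0) + 2(0) + 3 - 2(0) = 3 ✓
  (2) 0 < 4 ✓
  (3) 0 = 5 × 0, remainder 0 ✓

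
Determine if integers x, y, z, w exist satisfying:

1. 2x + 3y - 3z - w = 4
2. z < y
Yes

Take x = -1, y = 0, z = -2, w = 0. Substituting into each constraint:
  (1) 2(-1) + 3(0) - 3(-2) + 0 = 4 ✓
  (2) -2 < 0 ✓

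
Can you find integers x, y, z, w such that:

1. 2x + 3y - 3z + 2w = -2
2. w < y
Yes

Take x = 0, y = 0, z = 0, w = -1. Substituting into each constraint:
  (1) 2(0) + 3(0) - 3(0) + 2(-1) = -2 ✓
  (2) -1 < 0 ✓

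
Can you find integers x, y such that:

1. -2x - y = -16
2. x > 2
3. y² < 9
Yes

Take x = 8, y = 0. Substituting into each constraint:
  (1) -2(8) + 0 = -16 ✓
  (2) 8 > 2 ✓
  (3) y² = (0)² = 0, and 0 < 9 ✓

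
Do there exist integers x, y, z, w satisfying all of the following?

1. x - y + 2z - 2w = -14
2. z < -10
Yes

Take x = 0, y = -8, z = -11, w = 0. Substituting into each constraint:
  (1) 0 + 8 + 2(-11) - 2(0) = -14 ✓
  (2) -11 < -10 ✓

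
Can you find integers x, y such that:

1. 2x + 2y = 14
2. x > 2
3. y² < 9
Yes

Take x = 7, y = 0. Substituting into each constraint:
  (1) 2(7) + 2(0) = 14 ✓
  (2) 7 > 2 ✓
  (3) y² = (0)² = 0, and 0 < 9 ✓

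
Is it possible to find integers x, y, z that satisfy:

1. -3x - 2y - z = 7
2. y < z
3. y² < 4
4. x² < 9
Yes

Take x = -2, y = -1, z = 1. Substituting into each constraint:
  (1) -3(-2) - 2(-1) + (-1) = 7 ✓
  (2) -1 < 1 ✓
  (3) y² = (-1)² = 1, and 1 < 4 ✓
  (4) x² = (-2)² = 4, and 4 < 9 ✓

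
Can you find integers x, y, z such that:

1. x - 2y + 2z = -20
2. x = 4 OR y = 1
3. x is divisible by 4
Yes

Take x = 0, y = 1, z = -9. Substituting into each constraint:
  (1) 0 - 2(1) + 2(-9) = -20 ✓
  (2) y = 1, target 1 ✓ (second branch holds)
  (3) 0 = 4 × 0, remainder 0 ✓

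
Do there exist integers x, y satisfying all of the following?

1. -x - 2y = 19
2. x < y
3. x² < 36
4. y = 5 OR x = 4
No

The full constraint system is jointly infeasible over the integers. Each constraint and what it forces:

  - -x - 2y = 19: is a linear equation tying the variables together
  - x < y: bounds one variable relative to another variable
  - x² < 36: restricts x to |x| ≤ 5
  - y = 5 OR x = 4: forces a choice: either y = 5 or x = 4

Split on the disjunction (y = 5 OR x = 4):
  • If y = 5: the equation forces x = -29, but x² < 36 requires |x| ≤ 5.
  • If x = 4: with x = 4, every remaining term of the linear equation is divisible by 2, so the left side is ≡ 0 (mod 2); but the right side 23 ≡ 1 (mod 2). No integers can satisfy it.
Both branches are infeasible, so the system has no integer solution.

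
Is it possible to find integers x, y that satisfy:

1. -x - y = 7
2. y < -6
Yes

Take x = 0, y = -7. Substituting into each constraint:
  (1) 0 + 7 = 7 ✓
  (2) -7 < -6 ✓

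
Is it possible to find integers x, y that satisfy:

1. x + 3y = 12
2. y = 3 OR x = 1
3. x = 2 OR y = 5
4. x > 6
No

A contradictory subset is {x + 3y = 12, y = 3 OR x = 1, x > 6}. No integer assignment can satisfy these jointly:

  - x + 3y = 12: is a linear equation tying the variables together
  - y = 3 OR x = 1: forces a choice: either y = 3 or x = 1
  - x > 6: bounds one variable relative to a constant

Split on the disjunction (y = 3 OR x = 1):
  • If y = 3: the equation forces x = 3, which contradicts the bound x ≥ 7.
  • If x = 1: this contradicts the bound x ≥ 7.
Both branches are infeasible, so the system has no integer solution.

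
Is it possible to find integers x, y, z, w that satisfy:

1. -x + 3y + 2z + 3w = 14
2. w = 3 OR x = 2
Yes

Take x = 2, y = 0, z = 2, w = 4. Substituting into each constraint:
  (1) (-2) + 3(0) + 2(2) + 3(4) = 14 ✓
  (2) x = 2, target 2 ✓ (second branch holds)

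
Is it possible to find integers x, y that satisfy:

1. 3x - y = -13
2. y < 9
Yes

Take x = -2, y = 7. Substituting into each constraint:
  (1) 3(-2) + (-7) = -13 ✓
  (2) 7 < 9 ✓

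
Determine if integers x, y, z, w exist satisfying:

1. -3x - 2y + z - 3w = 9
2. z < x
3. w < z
Yes

Take x = 2, y = -7, z = 1, w = 0. Substituting into each constraint:
  (1) -3(2) - 2(-7) + 1 - 3(0) = 9 ✓
  (2) 1 < 2 ✓
  (3) 0 < 1 ✓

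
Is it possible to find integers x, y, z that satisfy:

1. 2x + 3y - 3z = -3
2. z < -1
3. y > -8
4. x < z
Yes

Take x = -3, y = -1, z = -2. Substituting into each constraint:
  (1) 2(-3) + 3(-1) - 3(-2) = -3 ✓
  (2) -2 < -1 ✓
  (3) -1 > -8 ✓
  (4) -3 < -2 ✓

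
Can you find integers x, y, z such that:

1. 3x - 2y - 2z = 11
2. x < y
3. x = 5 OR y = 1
Yes

Take x = -1, y = 1, z = -8. Substituting into each constraint:
  (1) 3(-1) - 2(1) - 2(-8) = 11 ✓
  (2) -1 < 1 ✓
  (3) y = 1, target 1 ✓ (second branch holds)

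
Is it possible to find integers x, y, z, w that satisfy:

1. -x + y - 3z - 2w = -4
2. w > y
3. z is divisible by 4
Yes

Take x = 2, y = 0, z = 0, w = 1. Substituting into each constraint:
  (1) (-2) + 0 - 3(0) - 2(1) = -4 ✓
  (2) 1 > 0 ✓
  (3) 0 = 4 × 0, remainder 0 ✓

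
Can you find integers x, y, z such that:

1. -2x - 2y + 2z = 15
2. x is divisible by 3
No

Even the single constraint (-2x - 2y + 2z = 15) is infeasible over the integers.

  - -2x - 2y + 2z = 15: every term on the left is divisible by 2, so the LHS ≡ 0 (mod 2), but the RHS 15 is not — no integer solution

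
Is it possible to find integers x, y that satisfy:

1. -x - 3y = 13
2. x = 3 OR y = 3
Yes

Take x = -22, y = 3. Substituting into each constraint:
  (1) 22 - 3(3) = 13 ✓
  (2) y = 3, target 3 ✓ (second branch holds)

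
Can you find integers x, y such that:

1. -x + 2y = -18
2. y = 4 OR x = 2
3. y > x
No

The full constraint system is jointly infeasible over the integers. Each constraint and what it forces:

  - -x + 2y = -18: is a linear equation tying the variables together
  - y = 4 OR x = 2: forces a choice: either y = 4 or x = 2
  - y > x: bounds one variable relative to another variable

Split on the disjunction (y = 4 OR x = 2):
  • If y = 4: the equation forces x = 26, giving (y, x) = (4, 26), which violates y > x.
  • If x = 2: the equation forces y = -8, giving (x, y) = (2, -8), which violates y > x.
Both branches are infeasible, so the system has no integer solution.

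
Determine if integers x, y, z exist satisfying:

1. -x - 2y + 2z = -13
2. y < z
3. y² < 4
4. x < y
No

The full constraint system is jointly infeasible over the integers. Each constraint and what it forces:

  - -x - 2y + 2z = -13: is a linear equation tying the variables together
  - y < z: bounds one variable relative to another variable
  - y² < 4: restricts y to |y| ≤ 1
  - x < y: bounds one variable relative to another variable

Propagating the comparisons: z > y and y ≥ -1 give z ≥ 0; x < y and y ≤ 1 give x ≤ 0. Range argument: with x ∈ [−∞, 0], y ∈ [-1, 1], z ∈ [0, ∞], the left side of the equation is at least -2, but the right side is -13 < -2. No integer solution exists.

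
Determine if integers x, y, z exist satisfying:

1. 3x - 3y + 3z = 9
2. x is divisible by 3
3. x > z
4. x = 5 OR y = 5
Yes

Take x = 6, y = 5, z = 2. Substituting into each constraint:
  (1) 3(6) - 3(5) + 3(2) = 9 ✓
  (2) 6 = 3 × 2, remainder 0 ✓
  (3) 6 > 2 ✓
  (4) y = 5, target 5 ✓ (second branch holds)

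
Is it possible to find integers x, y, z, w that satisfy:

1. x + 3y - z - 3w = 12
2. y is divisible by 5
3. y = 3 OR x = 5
Yes

Take x = 5, y = 0, z = 2, w = -3. Substituting into each constraint:
  (1) 5 + 3(0) + (-2) - 3(-3) = 12 ✓
  (2) 0 = 5 × 0, remainder 0 ✓
  (3) x = 5, target 5 ✓ (second branch holds)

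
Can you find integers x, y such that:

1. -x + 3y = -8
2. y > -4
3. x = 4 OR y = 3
Yes

Take x = 17, y = 3. Substituting into each constraint:
  (1) (-17) + 3(3) = -8 ✓
  (2) 3 > -4 ✓
  (3) y = 3, target 3 ✓ (second branch holds)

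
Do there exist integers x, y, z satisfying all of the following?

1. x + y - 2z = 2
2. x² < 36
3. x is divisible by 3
Yes

Take x = 0, y = 2, z = 0. Substituting into each constraint:
  (1) 0 + 2 - 2(0) = 2 ✓
  (2) x² = (0)² = 0, and 0 < 36 ✓
  (3) 0 = 3 × 0, remainder 0 ✓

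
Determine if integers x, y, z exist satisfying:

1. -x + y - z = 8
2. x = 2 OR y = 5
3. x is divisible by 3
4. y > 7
No

A contradictory subset is {x = 2 OR y = 5, x is divisible by 3, y > 7}. No integer assignment can satisfy these jointly:

  - x = 2 OR y = 5: forces a choice: either x = 2 or y = 5
  - x is divisible by 3: restricts x to multiples of 3
  - y > 7: bounds one variable relative to a constant

Split on the disjunction (x = 2 OR y = 5):
  • If x = 2: this contradicts the divisibility constraint — 2 is not a multiple of 3.
  • If y = 5: this contradicts the bound y ≥ 8.
Both branches are infeasible, so the system has no integer solution.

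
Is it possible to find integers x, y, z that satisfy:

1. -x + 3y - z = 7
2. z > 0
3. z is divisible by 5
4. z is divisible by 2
Yes

Take x = -17, y = 0, z = 10. Substituting into each constraint:
  (1) 17 + 3(0) + (-10) = 7 ✓
  (2) 10 > 0 ✓
  (3) 10 = 5 × 2, remainder 0 ✓
  (4) 10 = 2 × 5, remainder 0 ✓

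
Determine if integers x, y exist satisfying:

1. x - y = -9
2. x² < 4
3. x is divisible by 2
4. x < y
Yes

Take x = 0, y = 9. Substituting into each constraint:
  (1) 0 + (-9) = -9 ✓
  (2) x² = (0)² = 0, and 0 < 4 ✓
  (3) 0 = 2 × 0, remainder 0 ✓
  (4) 0 < 9 ✓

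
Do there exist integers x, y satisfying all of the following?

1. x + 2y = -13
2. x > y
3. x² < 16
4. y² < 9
No

A contradictory subset is {x + 2y = -13, x > y, y² < 9}. No integer assignment can satisfy these jointly:

  - x + 2y = -13: is a linear equation tying the variables together
  - x > y: bounds one variable relative to another variable
  - y² < 9: restricts y to |y| ≤ 2

Propagating the comparison: x > y and y ≥ -2 give x ≥ -1. Range argument: with x ∈ [-1, ∞], y ∈ [-2, 2], the left side of the equation is at least -5, but the right side is -13 < -5. No integer solution exists.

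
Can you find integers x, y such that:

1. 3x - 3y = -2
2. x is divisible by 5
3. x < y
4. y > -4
No

Even the single constraint (3x - 3y = -2) is infeasible over the integers.

  - 3x - 3y = -2: every term on the left is divisible by 3, so the LHS ≡ 0 (mod 3), but the RHS -2 is not — no integer solution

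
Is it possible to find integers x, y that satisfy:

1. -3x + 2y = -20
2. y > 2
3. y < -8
No

A contradictory subset is {y > 2, y < -8}. No integer assignment can satisfy these jointly:

  - y > 2: bounds one variable relative to a constant
  - y < -8: bounds one variable relative to a constant

Direct contradiction: the bounds on y require y ≥ 3 and y ≤ -9 simultaneously, which is empty.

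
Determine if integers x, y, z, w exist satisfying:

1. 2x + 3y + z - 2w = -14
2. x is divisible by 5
Yes

Take x = 0, y = -5, z = 1, w = 0. Substituting into each constraint:
  (1) 2(0) + 3(-5) + 1 - 2(0) = -14 ✓
  (2) 0 = 5 × 0, remainder 0 ✓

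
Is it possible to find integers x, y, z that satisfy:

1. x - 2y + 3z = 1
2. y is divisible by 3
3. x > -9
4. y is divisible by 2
Yes

Take x = 1, y = 0, z = 0. Substituting into each constraint:
  (1) 1 - 2(0) + 3(0) = 1 ✓
  (2) 0 = 3 × 0, remainder 0 ✓
  (3) 1 > -9 ✓
  (4) 0 = 2 × 0, remainder 0 ✓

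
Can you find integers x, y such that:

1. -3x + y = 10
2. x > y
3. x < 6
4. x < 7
Yes

Take x = -6, y = -8. Substituting into each constraint:
  (1) -3(-6) + (-8) = 10 ✓
  (2) -6 > -8 ✓
  (3) -6 < 6 ✓
  (4) -6 < 7 ✓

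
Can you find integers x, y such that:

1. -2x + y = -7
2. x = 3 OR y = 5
Yes

Take x = 3, y = -1. Substituting into each constraint:
  (1) -2(3) + (-1) = -7 ✓
  (2) x = 3, target 3 ✓ (first branch holds)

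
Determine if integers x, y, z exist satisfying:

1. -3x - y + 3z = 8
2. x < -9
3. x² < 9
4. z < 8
No

A contradictory subset is {x < -9, x² < 9}. No integer assignment can satisfy these jointly:

  - x < -9: bounds one variable relative to a constant
  - x² < 9: restricts x to |x| ≤ 2

Direct contradiction: the bounds on x require x ≥ -2 and x ≤ -10 simultaneously, which is empty.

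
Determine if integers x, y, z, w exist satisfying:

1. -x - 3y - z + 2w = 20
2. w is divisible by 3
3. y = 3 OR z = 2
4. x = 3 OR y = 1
Yes

Take x = -25, y = 1, z = 2, w = 0. Substituting into each constraint:
  (1) 25 - 3(1) + (-2) + 2(0) = 20 ✓
  (2) 0 = 3 × 0, remainder 0 ✓
  (3) z = 2, target 2 ✓ (second branch holds)
  (4) y = 1, target 1 ✓ (second branch holds)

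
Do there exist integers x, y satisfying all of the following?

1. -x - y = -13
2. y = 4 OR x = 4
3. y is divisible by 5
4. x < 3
No

A contradictory subset is {-x - y = -13, y = 4 OR x = 4, x < 3}. No integer assignment can satisfy these jointly:

  - -x - y = -13: is a linear equation tying the variables together
  - y = 4 OR x = 4: forces a choice: either y = 4 or x = 4
  - x < 3: bounds one variable relative to a constant

Split on the disjunction (y = 4 OR x = 4):
  • If y = 4: the equation forces x = 9, which contradicts the bound x ≤ 2.
  • If x = 4: this contradicts the bound x ≤ 2.
Both branches are infeasible, so the system has no integer solution.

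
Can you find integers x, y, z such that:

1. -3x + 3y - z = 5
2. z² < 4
Yes

Take x = 0, y = 2, z = 1. Substituting into each constraint:
  (1) -3(0) + 3(2) + (-1) = 5 ✓
  (2) z² = (1)² = 1, and 1 < 4 ✓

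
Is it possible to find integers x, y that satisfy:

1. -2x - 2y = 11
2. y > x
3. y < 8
No

Even the single constraint (-2x - 2y = 11) is infeasible over the integers.

  - -2x - 2y = 11: every term on the left is divisible by 2, so the LHS ≡ 0 (mod 2), but the RHS 11 is not — no integer solution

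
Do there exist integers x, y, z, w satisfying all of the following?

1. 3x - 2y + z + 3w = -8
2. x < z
Yes

Take x = 0, y = 0, z = 1, w = -3. Substituting into each constraint:
  (1) 3(0) - 2(0) + 1 + 3(-3) = -8 ✓
  (2) 0 < 1 ✓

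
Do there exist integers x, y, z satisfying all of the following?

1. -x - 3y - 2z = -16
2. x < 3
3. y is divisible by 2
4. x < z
Yes

Take x = 2, y = 0, z = 7. Substituting into each constraint:
  (1) (-2) - 3(0) - 2(7) = -16 ✓
  (2) 2 < 3 ✓
  (3) 0 = 2 × 0, remainder 0 ✓
  (4) 2 < 7 ✓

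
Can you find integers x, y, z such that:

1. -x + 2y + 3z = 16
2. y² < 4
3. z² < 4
Yes

Take x = -16, y = 0, z = 0. Substituting into each constraint:
  (1) 16 + 2(0) + 3(0) = 16 ✓
  (2) y² = (0)² = 0, and 0 < 4 ✓
  (3) z² = (0)² = 0, and 0 < 4 ✓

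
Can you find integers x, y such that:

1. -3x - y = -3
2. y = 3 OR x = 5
Yes

Take x = 5, y = -12. Substituting into each constraint:
  (1) -3(5) + 12 = -3 ✓
  (2) x = 5, target 5 ✓ (second branch holds)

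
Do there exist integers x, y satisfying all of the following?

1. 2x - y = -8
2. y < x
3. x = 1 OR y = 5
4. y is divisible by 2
No

A contradictory subset is {2x - y = -8, y < x, x = 1 OR y = 5}. No integer assignment can satisfy these jointly:

  - 2x - y = -8: is a linear equation tying the variables together
  - y < x: bounds one variable relative to another variable
  - x = 1 OR y = 5: forces a choice: either x = 1 or y = 5

Split on the disjunction (x = 1 OR y = 5):
  • If x = 1: the equation forces y = 10, giving (x, y) = (1, 10), which violates x > y.
  • If y = 5: with y = 5, every remaining term of the linear equation is divisible by 2, so the left side is ≡ 0 (mod 2); but the right side -3 ≡ 1 (mod 2). No integers can satisfy it.
Both branches are infeasible, so the system has no integer solution.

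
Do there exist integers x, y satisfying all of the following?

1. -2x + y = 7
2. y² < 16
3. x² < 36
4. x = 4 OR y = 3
Yes

Take x = -2, y = 3. Substituting into each constraint:
  (1) -2(-2) + 3 = 7 ✓
  (2) y² = (3)² = 9, and 9 < 16 ✓
  (3) x² = (-2)² = 4, and 4 < 36 ✓
  (4) y = 3, target 3 ✓ (second branch holds)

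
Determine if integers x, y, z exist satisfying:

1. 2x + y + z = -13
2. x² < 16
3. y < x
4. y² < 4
Yes

Take x = 1, y = 0, z = -15. Substituting into each constraint:
  (1) 2(1) + 0 + (-15) = -13 ✓
  (2) x² = (1)² = 1, and 1 < 16 ✓
  (3) 0 < 1 ✓
  (4) y² = (0)² = 0, and 0 < 4 ✓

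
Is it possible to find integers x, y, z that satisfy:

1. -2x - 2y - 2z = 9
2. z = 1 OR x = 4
No

Even the single constraint (-2x - 2y - 2z = 9) is infeasible over the integers.

  - -2x - 2y - 2z = 9: every term on the left is divisible by 2, so the LHS ≡ 0 (mod 2), but the RHS 9 is not — no integer solution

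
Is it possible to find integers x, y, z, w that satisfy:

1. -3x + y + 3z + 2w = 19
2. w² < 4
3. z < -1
Yes

Take x = 0, y = 25, z = -2, w = 0. Substituting into each constraint:
  (1) -3(0) + 25 + 3(-2) + 2(0) = 19 ✓
  (2) w² = (0)² = 0, and 0 < 4 ✓
  (3) -2 < -1 ✓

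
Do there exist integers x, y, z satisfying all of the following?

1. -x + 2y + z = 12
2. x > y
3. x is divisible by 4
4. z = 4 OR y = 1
Yes

Take x = 12, y = 10, z = 4. Substituting into each constraint:
  (1) (-12) + 2(10) + 4 = 12 ✓
  (2) 12 > 10 ✓
  (3) 12 = 4 × 3, remainder 0 ✓
  (4) z = 4, target 4 ✓ (first branch holds)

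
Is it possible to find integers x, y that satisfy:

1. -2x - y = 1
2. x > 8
Yes

Take x = 9, y = -19. Substituting into each constraint:
  (1) -2(9) + 19 = 1 ✓
  (2) 9 > 8 ✓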